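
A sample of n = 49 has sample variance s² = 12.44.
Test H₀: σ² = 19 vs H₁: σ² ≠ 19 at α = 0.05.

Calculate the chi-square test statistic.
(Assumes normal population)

df = n - 1 = 48
χ² = (n-1)s²/σ₀² = 48×12.44/19 = 31.4274
Critical values: χ²_{0.975,48} = 30.755, χ²_{0.025,48} = 69.023
Rejection region: χ² < 30.755 or χ² > 69.023
Decision: fail to reject H₀

Answer: χ² = 31.4274, fail to reject H₀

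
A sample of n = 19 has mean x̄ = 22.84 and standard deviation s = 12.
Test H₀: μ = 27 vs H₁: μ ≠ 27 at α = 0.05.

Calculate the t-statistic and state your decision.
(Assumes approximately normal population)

df = n - 1 = 18
SE = s/√n = 12/√19 = 2.7530
t = (x̄ - μ₀)/SE = (22.84 - 27)/2.7530 = -1.5111
Critical value: t_{0.025,18} = ±2.101
p-value ≈ 0.1481
Decision: fail to reject H₀

Answer: t = -1.5111, fail to reject H₀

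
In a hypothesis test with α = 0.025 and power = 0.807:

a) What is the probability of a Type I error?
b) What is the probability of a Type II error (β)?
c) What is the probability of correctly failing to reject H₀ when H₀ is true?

a) Type I error probability = α = 0.025
b) Power = P(reject H₀ | H₁ true) = 1 - β = 0.807, so Type II error probability = β = 1 - Power = 0.193
c) P(fail to reject H₀ | H₀ true) = 1 - α = 0.975

Answer: a) 0.025, b) 0.193, c) 0.975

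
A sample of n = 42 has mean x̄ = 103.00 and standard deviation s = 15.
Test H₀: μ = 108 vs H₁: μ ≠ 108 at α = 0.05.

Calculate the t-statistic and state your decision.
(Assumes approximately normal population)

Answer: t = -2.1602, reject H₀

Derivation:
df = n - 1 = 41
SE = s/√n = 15/√42 = 2.3146
t = (x̄ - μ₀)/SE = (103.00 - 108)/2.3146 = -2.1602
Critical value: t_{0.025,41} = ±2.020
p-value ≈ 0.0367
Decision: reject H₀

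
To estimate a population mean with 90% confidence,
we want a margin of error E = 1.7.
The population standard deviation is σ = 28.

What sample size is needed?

Answer: n = 735

Derivation:
z_0.05 = 1.645
n = (z×σ/E)² = (1.645×28/1.7)²
n = 734.0912
Round up: n = 735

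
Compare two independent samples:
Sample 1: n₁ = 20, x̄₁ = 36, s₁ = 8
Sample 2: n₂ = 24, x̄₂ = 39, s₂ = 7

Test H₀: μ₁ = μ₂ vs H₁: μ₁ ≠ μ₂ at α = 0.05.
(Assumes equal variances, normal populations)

Pooled variance: s²_p = [19×8² + 23×7²]/(42) = 55.7857
s_p = 7.4690
SE = s_p×√(1/n₁ + 1/n₂) = 7.4690×√(1/20 + 1/24) = 2.2614
t = (x̄₁ - x̄₂)/SE = (36 - 39)/2.2614 = -1.3266
df = 42, t-critical = ±2.018
Decision: fail to reject H₀

Answer: t = -1.3266, fail to reject H₀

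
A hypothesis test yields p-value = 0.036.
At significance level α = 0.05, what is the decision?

Compare p-value to α:
0.036 < 0.05
Decision: reject H₀

Answer: reject H₀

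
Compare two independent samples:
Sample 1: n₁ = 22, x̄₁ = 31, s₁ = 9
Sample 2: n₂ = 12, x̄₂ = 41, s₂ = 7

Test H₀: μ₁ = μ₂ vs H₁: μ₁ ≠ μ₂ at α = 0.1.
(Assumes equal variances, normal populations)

Pooled variance: s²_p = [21×9² + 11×7²]/(32) = 70.0000
s_p = 8.3666
SE = s_p×√(1/n₁ + 1/n₂) = 8.3666×√(1/22 + 1/12) = 3.0025
t = (x̄₁ - x̄₂)/SE = (31 - 41)/3.0025 = -3.3306
df = 32, t-critical = ±1.694
Decision: reject H₀

Answer: t = -3.3306, reject H₀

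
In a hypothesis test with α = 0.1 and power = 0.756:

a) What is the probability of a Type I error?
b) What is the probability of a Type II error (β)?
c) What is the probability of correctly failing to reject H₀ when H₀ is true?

Answer: a) 0.1, b) 0.244, c) 0.9

Derivation:
a) Type I error probability = α = 0.1
b) Power = P(reject H₀ | H₁ true) = 1 - β = 0.756, so Type II error probability = β = 1 - Power = 0.244
c) P(fail to reject H₀ | H₀ true) = 1 - α = 0.9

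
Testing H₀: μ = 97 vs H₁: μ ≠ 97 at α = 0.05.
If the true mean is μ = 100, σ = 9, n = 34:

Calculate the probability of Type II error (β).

Answer: β ≈ 0.5065

Derivation:
SE = σ/√n = 9/√34 = 1.5435
Critical values: μ₀ ± z_0.025×SE = 97 ± 1.960×1.5435
Acceptance region: (93.9747, 100.0253)
Under H₁ (μ = 100): z_high = (100.0253 - 100)/1.5435 = 0.0164, z_low = (93.9747 - 100)/1.5435 = -3.9037
β = P(not reject | H₁) = Φ(0.0164) - Φ(-3.9037) ≈ 0.5065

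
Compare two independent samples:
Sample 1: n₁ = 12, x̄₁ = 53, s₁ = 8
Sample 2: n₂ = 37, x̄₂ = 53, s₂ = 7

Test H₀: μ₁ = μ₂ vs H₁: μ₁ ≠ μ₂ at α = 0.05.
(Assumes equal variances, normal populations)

Answer: t = 0.0000, fail to reject H₀

Derivation:
Pooled variance: s²_p = [11×8² + 36×7²]/(47) = 52.5106
s_p = 7.2464
SE = s_p×√(1/n₁ + 1/n₂) = 7.2464×√(1/12 + 1/37) = 2.4073
t = (x̄₁ - x̄₂)/SE = (53 - 53)/2.4073 = 0.0000
df = 47, t-critical = ±2.012
Decision: fail to reject H₀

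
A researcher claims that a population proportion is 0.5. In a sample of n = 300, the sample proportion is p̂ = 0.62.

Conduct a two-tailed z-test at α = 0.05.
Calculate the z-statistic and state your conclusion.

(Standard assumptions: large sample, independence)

H₀: p = 0.5, H₁: p ≠ 0.5
Standard error: SE = √(p₀(1-p₀)/n) = √(0.5×0.5/300) = 0.028868
z-statistic: z = (p̂ - p₀)/SE = (0.62 - 0.5)/0.028868 = 4.1569
Critical value: z_0.025 = ±1.960
p-value < 0.0001
Decision: reject H₀ at α = 0.05

Answer: z = 4.1569, reject H₀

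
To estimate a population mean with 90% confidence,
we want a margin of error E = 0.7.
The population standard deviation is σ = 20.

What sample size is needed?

z_0.05 = 1.645
n = (z×σ/E)² = (1.645×20/0.7)²
n = 2209.0000
Already a whole number: n = 2209

Answer: n = 2209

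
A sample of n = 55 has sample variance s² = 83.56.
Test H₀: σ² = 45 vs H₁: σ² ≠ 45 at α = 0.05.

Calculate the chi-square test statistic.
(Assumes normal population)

Answer: χ² = 100.2720, reject H₀

Derivation:
df = n - 1 = 54
χ² = (n-1)s²/σ₀² = 54×83.56/45 = 100.2720
Critical values: χ²_{0.975,54} = 35.586, χ²_{0.025,54} = 76.192
Rejection region: χ² < 35.586 or χ² > 76.192
Decision: reject H₀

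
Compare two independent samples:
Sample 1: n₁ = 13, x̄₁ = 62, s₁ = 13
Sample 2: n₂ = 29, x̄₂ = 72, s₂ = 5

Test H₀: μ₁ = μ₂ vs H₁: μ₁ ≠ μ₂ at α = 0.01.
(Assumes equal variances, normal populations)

Pooled variance: s²_p = [12×13² + 28×5²]/(40) = 68.2000
s_p = 8.2583
SE = s_p×√(1/n₁ + 1/n₂) = 8.2583×√(1/13 + 1/29) = 2.7564
t = (x̄₁ - x̄₂)/SE = (62 - 72)/2.7564 = -3.6279
df = 40, t-critical = ±2.704
Decision: reject H₀

Answer: t = -3.6279, reject H₀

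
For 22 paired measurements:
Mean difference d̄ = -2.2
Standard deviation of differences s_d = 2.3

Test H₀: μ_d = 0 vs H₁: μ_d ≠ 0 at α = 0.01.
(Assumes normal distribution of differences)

Answer: t = -4.4861, reject H₀

Derivation:
df = n - 1 = 21
SE = s_d/√n = 2.3/√22 = 0.4904
t = d̄/SE = -2.2/0.4904 = -4.4861
Critical value: t_{0.005,21} = ±2.831
p-value ≈ 0.0002
Decision: reject H₀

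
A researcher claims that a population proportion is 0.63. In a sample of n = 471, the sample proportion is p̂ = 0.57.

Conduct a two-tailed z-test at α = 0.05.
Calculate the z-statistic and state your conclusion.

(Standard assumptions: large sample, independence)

Answer: z = -2.6971, reject H₀

Derivation:
H₀: p = 0.63, H₁: p ≠ 0.63
Standard error: SE = √(p₀(1-p₀)/n) = √(0.63×0.37/471) = 0.022246
z-statistic: z = (p̂ - p₀)/SE = (0.57 - 0.63)/0.022246 = -2.6971
Critical value: z_0.025 = ±1.960
p-value = 0.0070
Decision: reject H₀ at α = 0.05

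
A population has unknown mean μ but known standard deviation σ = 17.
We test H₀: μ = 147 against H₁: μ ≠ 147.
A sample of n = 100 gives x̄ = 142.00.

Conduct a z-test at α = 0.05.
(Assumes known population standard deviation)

Answer: z = -2.9412, reject H₀

Derivation:
Standard error: SE = σ/√n = 17/√100 = 1.7000
z-statistic: z = (x̄ - μ₀)/SE = (142.00 - 147)/1.7000 = -2.9412
Critical value: ±1.960
p-value = 0.0033
Decision: reject H₀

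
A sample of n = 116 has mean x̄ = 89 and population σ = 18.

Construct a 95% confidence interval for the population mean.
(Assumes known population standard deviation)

Answer: (85.7243, 92.2757)

Derivation:
Confidence level: 95%, α = 0.05
z_0.025 = 1.960
SE = σ/√n = 18/√116 = 1.6713
Margin of error = 1.960 × 1.6713 = 3.2757
CI: x̄ ± margin = 89 ± 3.2757
CI: (85.7243, 92.2757)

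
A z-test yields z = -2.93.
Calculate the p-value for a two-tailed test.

Answer: p-value ≈ 0.0034

Derivation:
For z = -2.93:
p = 2×P(Z > |-2.93|) = 2×(1 - Φ(2.93)) = 0.0034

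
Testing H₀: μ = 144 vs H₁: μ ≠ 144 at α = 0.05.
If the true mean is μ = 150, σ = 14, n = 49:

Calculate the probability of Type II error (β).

Answer: β ≈ 0.1492

Derivation:
SE = σ/√n = 14/√49 = 2.0000
Critical values: μ₀ ± z_0.025×SE = 144 ± 1.960×2.0000
Acceptance region: (140.0800, 147.9200)
Under H₁ (μ = 150): z_high = (147.9200 - 150)/2.0000 = -1.0400, z_low = (140.0800 - 150)/2.0000 = -4.9600
β = P(not reject | H₁) = Φ(-1.0400) - Φ(-4.9600) ≈ 0.1492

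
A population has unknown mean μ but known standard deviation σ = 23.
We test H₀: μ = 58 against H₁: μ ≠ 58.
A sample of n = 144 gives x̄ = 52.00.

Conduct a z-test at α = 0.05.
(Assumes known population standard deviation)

Answer: z = -3.1304, reject H₀

Derivation:
Standard error: SE = σ/√n = 23/√144 = 1.9167
z-statistic: z = (x̄ - μ₀)/SE = (52.00 - 58)/1.9167 = -3.1304
Critical value: ±1.960
p-value = 0.0017
Decision: reject H₀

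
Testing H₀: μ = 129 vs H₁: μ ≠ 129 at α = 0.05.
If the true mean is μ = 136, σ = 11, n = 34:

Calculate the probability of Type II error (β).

SE = σ/√n = 11/√34 = 1.8865
Critical values: μ₀ ± z_0.025×SE = 129 ± 1.960×1.8865
Acceptance region: (125.3025, 132.6975)
Under H₁ (μ = 136): z_high = (132.6975 - 136)/1.8865 = -1.7506, z_low = (125.3025 - 136)/1.8865 = -5.6706
β = P(not reject | H₁) = Φ(-1.7506) - Φ(-5.6706) ≈ 0.0400

Answer: β ≈ 0.0400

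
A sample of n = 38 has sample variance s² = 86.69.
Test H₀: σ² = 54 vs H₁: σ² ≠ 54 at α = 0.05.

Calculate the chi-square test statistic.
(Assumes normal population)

Answer: χ² = 59.3987, reject H₀

Derivation:
df = n - 1 = 37
χ² = (n-1)s²/σ₀² = 37×86.69/54 = 59.3987
Critical values: χ²_{0.975,37} = 22.106, χ²_{0.025,37} = 55.668
Rejection region: χ² < 22.106 or χ² > 55.668
Decision: reject H₀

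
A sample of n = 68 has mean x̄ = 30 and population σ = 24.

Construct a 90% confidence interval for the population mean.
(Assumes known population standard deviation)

Confidence level: 90%, α = 0.1
z_0.05 = 1.645
SE = σ/√n = 24/√68 = 2.9104
Margin of error = 1.645 × 2.9104 = 4.7876
CI: x̄ ± margin = 30 ± 4.7876
CI: (25.2124, 34.7876)

Answer: (25.2124, 34.7876)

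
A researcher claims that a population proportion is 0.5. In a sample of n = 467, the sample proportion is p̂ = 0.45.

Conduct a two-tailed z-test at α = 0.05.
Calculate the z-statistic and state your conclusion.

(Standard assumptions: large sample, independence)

H₀: p = 0.5, H₁: p ≠ 0.5
Standard error: SE = √(p₀(1-p₀)/n) = √(0.5×0.5/467) = 0.023137
z-statistic: z = (p̂ - p₀)/SE = (0.45 - 0.5)/0.023137 = -2.1610
Critical value: z_0.025 = ±1.960
p-value = 0.0307
Decision: reject H₀ at α = 0.05

Answer: z = -2.1610, reject H₀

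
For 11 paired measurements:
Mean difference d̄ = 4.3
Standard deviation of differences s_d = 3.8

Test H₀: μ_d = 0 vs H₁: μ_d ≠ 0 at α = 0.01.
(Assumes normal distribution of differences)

Answer: t = 3.7532, reject H₀

Derivation:
df = n - 1 = 10
SE = s_d/√n = 3.8/√11 = 1.1457
t = d̄/SE = 4.3/1.1457 = 3.7532
Critical value: t_{0.005,10} = ±3.169
p-value ≈ 0.0038
Decision: reject H₀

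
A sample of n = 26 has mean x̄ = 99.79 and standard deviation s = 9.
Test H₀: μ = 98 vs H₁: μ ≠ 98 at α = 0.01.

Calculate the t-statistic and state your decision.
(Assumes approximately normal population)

df = n - 1 = 25
SE = s/√n = 9/√26 = 1.7650
t = (x̄ - μ₀)/SE = (99.79 - 98)/1.7650 = 1.0142
Critical value: t_{0.005,25} = ±2.787
p-value ≈ 0.3202
Decision: fail to reject H₀

Answer: t = 1.0142, fail to reject H₀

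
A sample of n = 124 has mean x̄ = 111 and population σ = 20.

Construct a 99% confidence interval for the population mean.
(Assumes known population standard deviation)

Confidence level: 99%, α = 0.01
z_0.005 = 2.576
SE = σ/√n = 20/√124 = 1.7961
Margin of error = 2.576 × 1.7961 = 4.6268
CI: x̄ ± margin = 111 ± 4.6268
CI: (106.3732, 115.6268)

Answer: (106.3732, 115.6268)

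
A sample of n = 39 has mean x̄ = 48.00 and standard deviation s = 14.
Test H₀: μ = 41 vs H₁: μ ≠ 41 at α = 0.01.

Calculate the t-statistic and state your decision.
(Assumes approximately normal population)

Answer: t = 3.1225, reject H₀

Derivation:
df = n - 1 = 38
SE = s/√n = 14/√39 = 2.2418
t = (x̄ - μ₀)/SE = (48.00 - 41)/2.2418 = 3.1225
Critical value: t_{0.005,38} = ±2.712
p-value ≈ 0.0034
Decision: reject H₀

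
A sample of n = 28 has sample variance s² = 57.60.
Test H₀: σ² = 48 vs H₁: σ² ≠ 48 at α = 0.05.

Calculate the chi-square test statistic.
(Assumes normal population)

df = n - 1 = 27
χ² = (n-1)s²/σ₀² = 27×57.60/48 = 32.4000
Critical values: χ²_{0.975,27} = 14.573, χ²_{0.025,27} = 43.195
Rejection region: χ² < 14.573 or χ² > 43.195
Decision: fail to reject H₀

Answer: χ² = 32.4000, fail to reject H₀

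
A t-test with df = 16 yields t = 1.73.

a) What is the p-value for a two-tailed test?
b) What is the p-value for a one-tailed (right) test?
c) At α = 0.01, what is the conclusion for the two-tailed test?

Using t-distribution with df = 16:
a) Two-tailed: p = 2×P(T > 1.73) = 0.1029
b) One-tailed: p = P(T > 1.73) = 0.0514
c) 0.1029 ≥ 0.01, fail to reject H₀

Answer: a) 0.1029, b) 0.0514, c) fail to reject H₀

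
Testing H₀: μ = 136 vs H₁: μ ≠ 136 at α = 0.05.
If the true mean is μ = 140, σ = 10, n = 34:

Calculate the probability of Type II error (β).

SE = σ/√n = 10/√34 = 1.7150
Critical values: μ₀ ± z_0.025×SE = 136 ± 1.960×1.7150
Acceptance region: (132.6386, 139.3614)
Under H₁ (μ = 140): z_high = (139.3614 - 140)/1.7150 = -0.3724, z_low = (132.6386 - 140)/1.7150 = -4.2924
β = P(not reject | H₁) = Φ(-0.3724) - Φ(-4.2924) ≈ 0.3548

Answer: β ≈ 0.3548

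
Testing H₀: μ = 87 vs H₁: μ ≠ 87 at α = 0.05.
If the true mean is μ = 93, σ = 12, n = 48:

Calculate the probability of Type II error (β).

SE = σ/√n = 12/√48 = 1.7321
Critical values: μ₀ ± z_0.025×SE = 87 ± 1.960×1.7321
Acceptance region: (83.6051, 90.3949)
Under H₁ (μ = 93): z_high = (90.3949 - 93)/1.7321 = -1.5040, z_low = (83.6051 - 93)/1.7321 = -5.4240
β = P(not reject | H₁) = Φ(-1.5040) - Φ(-5.4240) ≈ 0.0663

Answer: β ≈ 0.0663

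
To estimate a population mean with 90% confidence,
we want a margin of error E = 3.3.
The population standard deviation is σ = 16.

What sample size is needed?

z_0.05 = 1.645
n = (z×σ/E)² = (1.645×16/3.3)²
n = 63.6127
Round up: n = 64

Answer: n = 64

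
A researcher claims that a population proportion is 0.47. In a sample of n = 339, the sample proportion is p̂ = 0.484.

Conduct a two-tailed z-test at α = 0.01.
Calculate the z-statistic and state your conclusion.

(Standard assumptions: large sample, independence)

H₀: p = 0.47, H₁: p ≠ 0.47
Standard error: SE = √(p₀(1-p₀)/n) = √(0.47×0.53/339) = 0.027107
z-statistic: z = (p̂ - p₀)/SE = (0.484 - 0.47)/0.027107 = 0.5165
Critical value: z_0.005 = ±2.576
p-value = 0.6055
Decision: fail to reject H₀ at α = 0.01

Answer: z = 0.5165, fail to reject H₀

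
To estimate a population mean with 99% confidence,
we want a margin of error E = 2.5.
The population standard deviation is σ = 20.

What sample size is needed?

Answer: n = 425

Derivation:
z_0.005 = 2.576
n = (z×σ/E)² = (2.576×20/2.5)²
n = 424.6897
Round up: n = 425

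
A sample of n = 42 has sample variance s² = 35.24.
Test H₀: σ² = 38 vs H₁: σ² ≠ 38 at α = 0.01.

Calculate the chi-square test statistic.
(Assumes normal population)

df = n - 1 = 41
χ² = (n-1)s²/σ₀² = 41×35.24/38 = 38.0221
Critical values: χ²_{0.995,41} = 21.421, χ²_{0.005,41} = 68.053
Rejection region: χ² < 21.421 or χ² > 68.053
Decision: fail to reject H₀

Answer: χ² = 38.0221, fail to reject H₀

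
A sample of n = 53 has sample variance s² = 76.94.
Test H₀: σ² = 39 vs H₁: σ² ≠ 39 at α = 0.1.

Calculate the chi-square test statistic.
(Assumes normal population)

Answer: χ² = 102.5867, reject H₀

Derivation:
df = n - 1 = 52
χ² = (n-1)s²/σ₀² = 52×76.94/39 = 102.5867
Critical values: χ²_{0.95,52} = 36.437, χ²_{0.05,52} = 69.832
Rejection region: χ² < 36.437 or χ² > 69.832
Decision: reject H₀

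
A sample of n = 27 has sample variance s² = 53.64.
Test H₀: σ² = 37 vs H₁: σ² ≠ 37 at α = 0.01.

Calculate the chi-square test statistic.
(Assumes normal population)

Answer: χ² = 37.6930, fail to reject H₀

Derivation:
df = n - 1 = 26
χ² = (n-1)s²/σ₀² = 26×53.64/37 = 37.6930
Critical values: χ²_{0.995,26} = 11.160, χ²_{0.005,26} = 48.290
Rejection region: χ² < 11.160 or χ² > 48.290
Decision: fail to reject H₀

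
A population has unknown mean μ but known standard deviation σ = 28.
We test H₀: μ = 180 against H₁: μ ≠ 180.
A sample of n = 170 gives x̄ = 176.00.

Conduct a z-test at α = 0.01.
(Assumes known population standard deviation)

Standard error: SE = σ/√n = 28/√170 = 2.1475
z-statistic: z = (x̄ - μ₀)/SE = (176.00 - 180)/2.1475 = -1.8626
Critical value: ±2.576
p-value = 0.0625
Decision: fail to reject H₀

Answer: z = -1.8626, fail to reject H₀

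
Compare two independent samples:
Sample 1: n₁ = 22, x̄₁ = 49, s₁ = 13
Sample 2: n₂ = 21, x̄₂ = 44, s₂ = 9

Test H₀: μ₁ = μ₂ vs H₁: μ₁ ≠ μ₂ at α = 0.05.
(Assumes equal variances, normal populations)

Pooled variance: s²_p = [21×13² + 20×9²]/(41) = 126.0732
s_p = 11.2282
SE = s_p×√(1/n₁ + 1/n₂) = 11.2282×√(1/22 + 1/21) = 3.4255
t = (x̄₁ - x̄₂)/SE = (49 - 44)/3.4255 = 1.4596
df = 41, t-critical = ±2.020
Decision: fail to reject H₀

Answer: t = 1.4596, fail to reject H₀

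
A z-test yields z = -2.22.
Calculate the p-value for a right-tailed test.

For z = -2.22:
p = P(Z > -2.22) = 1 - Φ(-2.22) = 0.9868

Answer: p-value ≈ 0.9868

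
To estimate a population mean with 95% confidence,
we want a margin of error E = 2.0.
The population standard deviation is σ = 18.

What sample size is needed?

z_0.025 = 1.960
n = (z×σ/E)² = (1.960×18/2.0)²
n = 311.1696
Round up: n = 312

Answer: n = 312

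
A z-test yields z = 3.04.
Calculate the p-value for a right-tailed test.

For z = 3.04:
p = P(Z > 3.04) = 1 - Φ(3.04) = 0.0012

Answer: p-value ≈ 0.0012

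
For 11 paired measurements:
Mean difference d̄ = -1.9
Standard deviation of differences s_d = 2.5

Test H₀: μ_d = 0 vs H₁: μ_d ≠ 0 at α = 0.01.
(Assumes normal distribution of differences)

df = n - 1 = 10
SE = s_d/√n = 2.5/√11 = 0.7538
t = d̄/SE = -1.9/0.7538 = -2.5206
Critical value: t_{0.005,10} = ±3.169
p-value ≈ 0.0304
Decision: fail to reject H₀

Answer: t = -2.5206, fail to reject H₀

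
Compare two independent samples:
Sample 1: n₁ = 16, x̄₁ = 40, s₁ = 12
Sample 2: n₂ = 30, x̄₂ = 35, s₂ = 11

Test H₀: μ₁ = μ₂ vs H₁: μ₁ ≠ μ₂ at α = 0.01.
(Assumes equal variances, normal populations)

Answer: t = 1.4229, fail to reject H₀

Derivation:
Pooled variance: s²_p = [15×12² + 29×11²]/(44) = 128.8409
s_p = 11.3508
SE = s_p×√(1/n₁ + 1/n₂) = 11.3508×√(1/16 + 1/30) = 3.5139
t = (x̄₁ - x̄₂)/SE = (40 - 35)/3.5139 = 1.4229
df = 44, t-critical = ±2.692
Decision: fail to reject H₀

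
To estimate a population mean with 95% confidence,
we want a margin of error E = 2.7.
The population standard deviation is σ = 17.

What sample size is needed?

z_0.025 = 1.960
n = (z×σ/E)² = (1.960×17/2.7)²
n = 152.2939
Round up: n = 153

Answer: n = 153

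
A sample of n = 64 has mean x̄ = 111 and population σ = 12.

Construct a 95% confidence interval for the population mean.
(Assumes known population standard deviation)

Answer: (108.0600, 113.9400)

Derivation:
Confidence level: 95%, α = 0.05
z_0.025 = 1.960
SE = σ/√n = 12/√64 = 1.5000
Margin of error = 1.960 × 1.5000 = 2.9400
CI: x̄ ± margin = 111 ± 2.9400
CI: (108.0600, 113.9400)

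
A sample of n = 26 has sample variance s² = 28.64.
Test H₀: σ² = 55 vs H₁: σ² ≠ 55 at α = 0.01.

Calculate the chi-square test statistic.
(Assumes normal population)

df = n - 1 = 25
χ² = (n-1)s²/σ₀² = 25×28.64/55 = 13.0182
Critical values: χ²_{0.995,25} = 10.520, χ²_{0.005,25} = 46.928
Rejection region: χ² < 10.520 or χ² > 46.928
Decision: fail to reject H₀

Answer: χ² = 13.0182, fail to reject H₀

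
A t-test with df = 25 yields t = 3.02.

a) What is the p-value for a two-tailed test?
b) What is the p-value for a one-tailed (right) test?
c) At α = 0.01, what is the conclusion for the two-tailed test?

Using t-distribution with df = 25:
a) Two-tailed: p = 2×P(T > 3.02) = 0.0058
b) One-tailed: p = P(T > 3.02) = 0.0029
c) 0.0058 < 0.01, reject H₀

Answer: a) 0.0058, b) 0.0029, c) reject H₀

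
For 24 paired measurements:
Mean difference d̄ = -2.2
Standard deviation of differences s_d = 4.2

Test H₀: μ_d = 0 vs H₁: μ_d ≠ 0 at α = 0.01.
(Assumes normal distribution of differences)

Answer: t = -2.5662, fail to reject H₀

Derivation:
df = n - 1 = 23
SE = s_d/√n = 4.2/√24 = 0.8573
t = d̄/SE = -2.2/0.8573 = -2.5662
Critical value: t_{0.005,23} = ±2.807
p-value ≈ 0.0173
Decision: fail to reject H₀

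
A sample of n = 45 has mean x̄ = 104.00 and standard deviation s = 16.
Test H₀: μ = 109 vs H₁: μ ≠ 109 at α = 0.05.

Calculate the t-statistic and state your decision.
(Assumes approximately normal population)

df = n - 1 = 44
SE = s/√n = 16/√45 = 2.3851
t = (x̄ - μ₀)/SE = (104.00 - 109)/2.3851 = -2.0963
Critical value: t_{0.025,44} = ±2.015
p-value ≈ 0.0418
Decision: reject H₀

Answer: t = -2.0963, reject H₀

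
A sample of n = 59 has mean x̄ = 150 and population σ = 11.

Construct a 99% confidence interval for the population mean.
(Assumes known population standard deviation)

Answer: (146.3109, 153.6891)

Derivation:
Confidence level: 99%, α = 0.01
z_0.005 = 2.576
SE = σ/√n = 11/√59 = 1.4321
Margin of error = 2.576 × 1.4321 = 3.6891
CI: x̄ ± margin = 150 ± 3.6891
CI: (146.3109, 153.6891)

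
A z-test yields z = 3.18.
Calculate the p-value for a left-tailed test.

Answer: p-value ≈ 0.9993

Derivation:
For z = 3.18:
p = P(Z < 3.18) = Φ(3.18) = 0.9993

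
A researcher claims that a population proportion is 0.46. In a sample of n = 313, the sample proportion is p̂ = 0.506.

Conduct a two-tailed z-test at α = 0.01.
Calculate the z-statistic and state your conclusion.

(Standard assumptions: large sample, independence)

Answer: z = 1.6329, fail to reject H₀

Derivation:
H₀: p = 0.46, H₁: p ≠ 0.46
Standard error: SE = √(p₀(1-p₀)/n) = √(0.46×0.54/313) = 0.028171
z-statistic: z = (p̂ - p₀)/SE = (0.506 - 0.46)/0.028171 = 1.6329
Critical value: z_0.005 = ±2.576
p-value = 0.1025
Decision: fail to reject H₀ at α = 0.01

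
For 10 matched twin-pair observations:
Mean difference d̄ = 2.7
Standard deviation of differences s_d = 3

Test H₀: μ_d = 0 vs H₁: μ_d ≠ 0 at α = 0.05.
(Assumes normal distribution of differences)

df = n - 1 = 9
SE = s_d/√n = 3/√10 = 0.9487
t = d̄/SE = 2.7/0.9487 = 2.8460
Critical value: t_{0.025,9} = ±2.262
p-value ≈ 0.0192
Decision: reject H₀

Answer: t = 2.8460, reject H₀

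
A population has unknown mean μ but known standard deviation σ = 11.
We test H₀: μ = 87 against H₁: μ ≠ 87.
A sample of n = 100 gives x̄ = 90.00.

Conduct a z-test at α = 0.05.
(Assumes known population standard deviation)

Answer: z = 2.7273, reject H₀

Derivation:
Standard error: SE = σ/√n = 11/√100 = 1.1000
z-statistic: z = (x̄ - μ₀)/SE = (90.00 - 87)/1.1000 = 2.7273
Critical value: ±1.960
p-value = 0.0064
Decision: reject H₀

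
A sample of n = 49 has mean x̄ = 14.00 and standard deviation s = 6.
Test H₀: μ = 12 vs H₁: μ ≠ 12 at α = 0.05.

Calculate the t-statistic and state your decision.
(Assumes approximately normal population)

df = n - 1 = 48
SE = s/√n = 6/√49 = 0.8571
t = (x̄ - μ₀)/SE = (14.00 - 12)/0.8571 = 2.3335
Critical value: t_{0.025,48} = ±2.011
p-value ≈ 0.0239
Decision: reject H₀

Answer: t = 2.3335, reject H₀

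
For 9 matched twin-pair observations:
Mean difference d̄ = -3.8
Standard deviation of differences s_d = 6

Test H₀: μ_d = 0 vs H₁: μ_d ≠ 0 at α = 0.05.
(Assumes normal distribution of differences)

Answer: t = -1.9000, fail to reject H₀

Derivation:
df = n - 1 = 8
SE = s_d/√n = 6/√9 = 2.0000
t = d̄/SE = -3.8/2.0000 = -1.9000
Critical value: t_{0.025,8} = ±2.306
p-value ≈ 0.0940
Decision: fail to reject H₀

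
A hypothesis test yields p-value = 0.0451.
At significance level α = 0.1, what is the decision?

Compare p-value to α:
0.0451 < 0.1
Decision: reject H₀

Answer: reject H₀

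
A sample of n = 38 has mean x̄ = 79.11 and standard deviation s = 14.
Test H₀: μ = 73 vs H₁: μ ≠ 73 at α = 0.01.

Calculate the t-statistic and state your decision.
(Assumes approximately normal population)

df = n - 1 = 37
SE = s/√n = 14/√38 = 2.2711
t = (x̄ - μ₀)/SE = (79.11 - 73)/2.2711 = 2.6903
Critical value: t_{0.005,37} = ±2.715
p-value ≈ 0.0106
Decision: fail to reject H₀

Answer: t = 2.6903, fail to reject H₀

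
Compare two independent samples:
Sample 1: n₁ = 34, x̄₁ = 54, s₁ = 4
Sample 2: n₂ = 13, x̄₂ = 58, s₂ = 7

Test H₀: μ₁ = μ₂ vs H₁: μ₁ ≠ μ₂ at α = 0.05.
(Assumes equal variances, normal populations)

Pooled variance: s²_p = [33×4² + 12×7²]/(45) = 24.8000
s_p = 4.9800
SE = s_p×√(1/n₁ + 1/n₂) = 4.9800×√(1/34 + 1/13) = 1.6239
t = (x̄₁ - x̄₂)/SE = (54 - 58)/1.6239 = -2.4632
df = 45, t-critical = ±2.014
Decision: reject H₀

Answer: t = -2.4632, reject H₀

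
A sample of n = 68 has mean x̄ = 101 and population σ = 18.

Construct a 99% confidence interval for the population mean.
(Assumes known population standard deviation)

Confidence level: 99%, α = 0.01
z_0.005 = 2.576
SE = σ/√n = 18/√68 = 2.1828
Margin of error = 2.576 × 2.1828 = 5.6229
CI: x̄ ± margin = 101 ± 5.6229
CI: (95.3771, 106.6229)

Answer: (95.3771, 106.6229)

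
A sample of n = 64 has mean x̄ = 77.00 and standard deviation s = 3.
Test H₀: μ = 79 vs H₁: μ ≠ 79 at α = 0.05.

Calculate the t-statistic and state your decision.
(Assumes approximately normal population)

Answer: t = -5.3333, reject H₀

Derivation:
df = n - 1 = 63
SE = s/√n = 3/√64 = 0.3750
t = (x̄ - μ₀)/SE = (77.00 - 79)/0.3750 = -5.3333
Critical value: t_{0.025,63} = ±1.998
p-value < 0.0001
Decision: reject H₀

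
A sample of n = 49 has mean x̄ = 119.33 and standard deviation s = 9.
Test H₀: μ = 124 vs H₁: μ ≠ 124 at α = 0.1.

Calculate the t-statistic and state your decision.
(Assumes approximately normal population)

Answer: t = -3.6323, reject H₀

Derivation:
df = n - 1 = 48
SE = s/√n = 9/√49 = 1.2857
t = (x̄ - μ₀)/SE = (119.33 - 124)/1.2857 = -3.6323
Critical value: t_{0.05,48} = ±1.677
p-value ≈ 0.0007
Decision: reject H₀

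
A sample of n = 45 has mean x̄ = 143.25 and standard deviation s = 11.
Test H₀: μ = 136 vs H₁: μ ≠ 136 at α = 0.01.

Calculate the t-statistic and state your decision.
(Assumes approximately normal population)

Answer: t = 4.4213, reject H₀

Derivation:
df = n - 1 = 44
SE = s/√n = 11/√45 = 1.6398
t = (x̄ - μ₀)/SE = (143.25 - 136)/1.6398 = 4.4213
Critical value: t_{0.005,44} = ±2.692
p-value ≈ 0.0001
Decision: reject H₀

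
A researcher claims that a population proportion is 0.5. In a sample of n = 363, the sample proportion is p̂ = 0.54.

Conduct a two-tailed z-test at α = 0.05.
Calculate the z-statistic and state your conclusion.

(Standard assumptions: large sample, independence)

Answer: z = 1.5242, fail to reject H₀

Derivation:
H₀: p = 0.5, H₁: p ≠ 0.5
Standard error: SE = √(p₀(1-p₀)/n) = √(0.5×0.5/363) = 0.026243
z-statistic: z = (p̂ - p₀)/SE = (0.54 - 0.5)/0.026243 = 1.5242
Critical value: z_0.025 = ±1.960
p-value = 0.1275
Decision: fail to reject H₀ at α = 0.05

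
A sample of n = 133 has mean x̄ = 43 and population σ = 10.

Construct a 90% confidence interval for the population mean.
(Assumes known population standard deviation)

Answer: (41.5736, 44.4264)

Derivation:
Confidence level: 90%, α = 0.1
z_0.05 = 1.645
SE = σ/√n = 10/√133 = 0.8671
Margin of error = 1.645 × 0.8671 = 1.4264
CI: x̄ ± margin = 43 ± 1.4264
CI: (41.5736, 44.4264)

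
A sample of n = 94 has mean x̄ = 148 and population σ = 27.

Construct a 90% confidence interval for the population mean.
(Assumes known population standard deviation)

Confidence level: 90%, α = 0.1
z_0.05 = 1.645
SE = σ/√n = 27/√94 = 2.7848
Margin of error = 1.645 × 2.7848 = 4.5810
CI: x̄ ± margin = 148 ± 4.5810
CI: (143.4190, 152.5810)

Answer: (143.4190, 152.5810)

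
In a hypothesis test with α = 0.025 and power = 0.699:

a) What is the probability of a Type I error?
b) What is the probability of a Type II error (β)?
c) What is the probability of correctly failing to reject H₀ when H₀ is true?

Answer: a) 0.025, b) 0.301, c) 0.975

Derivation:
a) Type I error probability = α = 0.025
b) Power = P(reject H₀ | H₁ true) = 1 - β = 0.699, so Type II error probability = β = 1 - Power = 0.301
c) P(fail to reject H₀ | H₀ true) = 1 - α = 0.975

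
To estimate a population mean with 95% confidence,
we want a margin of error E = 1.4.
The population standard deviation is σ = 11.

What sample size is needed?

z_0.025 = 1.960
n = (z×σ/E)² = (1.960×11/1.4)²
n = 237.1600
Round up: n = 238

Answer: n = 238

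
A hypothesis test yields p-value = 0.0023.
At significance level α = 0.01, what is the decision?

Answer: reject H₀

Derivation:
Compare p-value to α:
0.0023 < 0.01
Decision: reject H₀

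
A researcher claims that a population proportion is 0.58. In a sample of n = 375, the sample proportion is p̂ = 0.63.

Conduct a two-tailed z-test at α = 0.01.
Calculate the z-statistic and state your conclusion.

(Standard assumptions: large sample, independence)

Answer: z = 1.9618, fail to reject H₀

Derivation:
H₀: p = 0.58, H₁: p ≠ 0.58
Standard error: SE = √(p₀(1-p₀)/n) = √(0.58×0.42/375) = 0.025487
z-statistic: z = (p̂ - p₀)/SE = (0.63 - 0.58)/0.025487 = 1.9618
Critical value: z_0.005 = ±2.576
p-value = 0.0498
Decision: fail to reject H₀ at α = 0.01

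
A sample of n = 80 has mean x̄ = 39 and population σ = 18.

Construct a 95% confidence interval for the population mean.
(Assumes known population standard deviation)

Answer: (35.0555, 42.9445)

Derivation:
Confidence level: 95%, α = 0.05
z_0.025 = 1.960
SE = σ/√n = 18/√80 = 2.0125
Margin of error = 1.960 × 2.0125 = 3.9445
CI: x̄ ± margin = 39 ± 3.9445
CI: (35.0555, 42.9445)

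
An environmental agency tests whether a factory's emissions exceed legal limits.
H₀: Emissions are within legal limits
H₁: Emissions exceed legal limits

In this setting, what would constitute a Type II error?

Answer: Failing to cite a factory whose emissions actually exceed the limit

Derivation:
Type I error: rejecting H₀ when it is actually true (false positive).
Type II error: failing to reject H₀ when H₁ is actually true (false negative).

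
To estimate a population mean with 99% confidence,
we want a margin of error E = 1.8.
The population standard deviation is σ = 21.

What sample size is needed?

Answer: n = 904

Derivation:
z_0.005 = 2.576
n = (z×σ/E)² = (2.576×21/1.8)²
n = 903.2028
Round up: n = 904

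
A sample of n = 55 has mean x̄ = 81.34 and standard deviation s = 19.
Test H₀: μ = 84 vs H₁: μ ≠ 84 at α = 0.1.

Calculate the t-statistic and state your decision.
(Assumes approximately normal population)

df = n - 1 = 54
SE = s/√n = 19/√55 = 2.5620
t = (x̄ - μ₀)/SE = (81.34 - 84)/2.5620 = -1.0383
Critical value: t_{0.05,54} = ±1.674
p-value ≈ 0.3038
Decision: fail to reject H₀

Answer: t = -1.0383, fail to reject H₀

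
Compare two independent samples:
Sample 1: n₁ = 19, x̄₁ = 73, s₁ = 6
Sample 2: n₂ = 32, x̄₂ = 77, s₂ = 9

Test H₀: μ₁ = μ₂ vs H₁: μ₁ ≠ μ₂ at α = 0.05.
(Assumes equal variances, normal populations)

Pooled variance: s²_p = [18×6² + 31×9²]/(49) = 64.4694
s_p = 8.0293
SE = s_p×√(1/n₁ + 1/n₂) = 8.0293×√(1/19 + 1/32) = 2.3255
t = (x̄₁ - x̄₂)/SE = (73 - 77)/2.3255 = -1.7201
df = 49, t-critical = ±2.010
Decision: fail to reject H₀

Answer: t = -1.7201, fail to reject H₀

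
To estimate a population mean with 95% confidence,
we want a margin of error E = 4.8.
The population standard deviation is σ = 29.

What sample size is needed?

Answer: n = 141

Derivation:
z_0.025 = 1.960
n = (z×σ/E)² = (1.960×29/4.8)²
n = 140.2251
Round up: n = 141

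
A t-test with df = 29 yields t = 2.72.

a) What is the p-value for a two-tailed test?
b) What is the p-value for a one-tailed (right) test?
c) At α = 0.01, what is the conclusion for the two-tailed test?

Answer: a) 0.0109, b) 0.0055, c) fail to reject H₀

Derivation:
Using t-distribution with df = 29:
a) Two-tailed: p = 2×P(T > 2.72) = 0.0109
b) One-tailed: p = P(T > 2.72) = 0.0055
c) 0.0109 ≥ 0.01, fail to reject H₀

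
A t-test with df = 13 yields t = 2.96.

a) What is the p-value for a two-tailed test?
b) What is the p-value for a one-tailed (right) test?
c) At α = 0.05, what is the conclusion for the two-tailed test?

Answer: a) 0.0111, b) 0.0055, c) reject H₀

Derivation:
Using t-distribution with df = 13:
a) Two-tailed: p = 2×P(T > 2.96) = 0.0111
b) One-tailed: p = P(T > 2.96) = 0.0055
c) 0.0111 < 0.05, reject H₀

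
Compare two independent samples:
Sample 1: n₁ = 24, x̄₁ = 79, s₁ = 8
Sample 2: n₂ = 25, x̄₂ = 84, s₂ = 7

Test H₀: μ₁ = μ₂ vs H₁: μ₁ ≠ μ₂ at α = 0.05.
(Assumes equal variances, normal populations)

Pooled variance: s²_p = [23×8² + 24×7²]/(47) = 56.3404
s_p = 7.5060
SE = s_p×√(1/n₁ + 1/n₂) = 7.5060×√(1/24 + 1/25) = 2.1450
t = (x̄₁ - x̄₂)/SE = (79 - 84)/2.1450 = -2.3310
df = 47, t-critical = ±2.012
Decision: reject H₀

Answer: t = -2.3310, reject H₀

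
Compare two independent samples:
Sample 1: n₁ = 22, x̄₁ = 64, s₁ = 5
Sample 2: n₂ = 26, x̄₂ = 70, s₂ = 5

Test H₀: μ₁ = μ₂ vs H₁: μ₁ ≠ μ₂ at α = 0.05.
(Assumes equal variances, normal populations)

Answer: t = -4.1425, reject H₀

Derivation:
Pooled variance: s²_p = [21×5² + 25×5²]/(46) = 25.0000
s_p = 5.0000
SE = s_p×√(1/n₁ + 1/n₂) = 5.0000×√(1/22 + 1/26) = 1.4484
t = (x̄₁ - x̄₂)/SE = (64 - 70)/1.4484 = -4.1425
df = 46, t-critical = ±2.013
Decision: reject H₀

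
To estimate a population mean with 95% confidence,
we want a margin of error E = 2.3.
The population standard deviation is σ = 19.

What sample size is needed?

z_0.025 = 1.960
n = (z×σ/E)² = (1.960×19/2.3)²
n = 262.1583
Round up: n = 263

Answer: n = 263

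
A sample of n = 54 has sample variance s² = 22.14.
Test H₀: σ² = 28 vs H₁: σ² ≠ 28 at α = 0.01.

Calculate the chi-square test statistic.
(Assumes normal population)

df = n - 1 = 53
χ² = (n-1)s²/σ₀² = 53×22.14/28 = 41.9079
Critical values: χ²_{0.995,53} = 30.230, χ²_{0.005,53} = 83.253
Rejection region: χ² < 30.230 or χ² > 83.253
Decision: fail to reject H₀

Answer: χ² = 41.9079, fail to reject H₀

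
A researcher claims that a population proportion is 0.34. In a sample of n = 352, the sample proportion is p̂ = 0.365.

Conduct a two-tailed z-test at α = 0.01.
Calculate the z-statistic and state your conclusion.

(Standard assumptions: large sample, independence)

Answer: z = 0.9901, fail to reject H₀

Derivation:
H₀: p = 0.34, H₁: p ≠ 0.34
Standard error: SE = √(p₀(1-p₀)/n) = √(0.34×0.66/352) = 0.025249
z-statistic: z = (p̂ - p₀)/SE = (0.365 - 0.34)/0.025249 = 0.9901
Critical value: z_0.005 = ±2.576
p-value = 0.3221
Decision: fail to reject H₀ at α = 0.01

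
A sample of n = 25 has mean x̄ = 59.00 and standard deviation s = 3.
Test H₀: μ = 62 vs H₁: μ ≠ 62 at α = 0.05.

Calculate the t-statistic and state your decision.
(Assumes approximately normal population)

df = n - 1 = 24
SE = s/√n = 3/√25 = 0.6000
t = (x̄ - μ₀)/SE = (59.00 - 62)/0.6000 = -5.0000
Critical value: t_{0.025,24} = ±2.064
p-value < 0.0001
Decision: reject H₀

Answer: t = -5.0000, reject H₀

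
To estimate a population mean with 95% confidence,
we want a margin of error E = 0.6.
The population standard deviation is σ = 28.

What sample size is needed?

z_0.025 = 1.960
n = (z×σ/E)² = (1.960×28/0.6)²
n = 8366.1511
Round up: n = 8367

Answer: n = 8367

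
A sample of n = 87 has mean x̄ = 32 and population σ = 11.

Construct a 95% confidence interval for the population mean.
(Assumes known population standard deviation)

Confidence level: 95%, α = 0.05
z_0.025 = 1.960
SE = σ/√n = 11/√87 = 1.1793
Margin of error = 1.960 × 1.1793 = 2.3114
CI: x̄ ± margin = 32 ± 2.3114
CI: (29.6886, 34.3114)

Answer: (29.6886, 34.3114)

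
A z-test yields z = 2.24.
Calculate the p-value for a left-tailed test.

For z = 2.24:
p = P(Z < 2.24) = Φ(2.24) = 0.9875

Answer: p-value ≈ 0.9875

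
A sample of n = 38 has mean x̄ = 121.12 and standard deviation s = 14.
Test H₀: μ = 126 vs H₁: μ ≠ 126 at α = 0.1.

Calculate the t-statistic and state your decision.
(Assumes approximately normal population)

df = n - 1 = 37
SE = s/√n = 14/√38 = 2.2711
t = (x̄ - μ₀)/SE = (121.12 - 126)/2.2711 = -2.1487
Critical value: t_{0.05,37} = ±1.687
p-value ≈ 0.0383
Decision: reject H₀

Answer: t = -2.1487, reject H₀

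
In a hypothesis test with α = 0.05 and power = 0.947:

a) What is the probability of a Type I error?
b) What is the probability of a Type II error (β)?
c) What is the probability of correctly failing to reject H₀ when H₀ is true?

Answer: a) 0.05, b) 0.053, c) 0.95

Derivation:
a) Type I error probability = α = 0.05
b) Power = P(reject H₀ | H₁ true) = 1 - β = 0.947, so Type II error probability = β = 1 - Power = 0.053
c) P(fail to reject H₀ | H₀ true) = 1 - α = 0.95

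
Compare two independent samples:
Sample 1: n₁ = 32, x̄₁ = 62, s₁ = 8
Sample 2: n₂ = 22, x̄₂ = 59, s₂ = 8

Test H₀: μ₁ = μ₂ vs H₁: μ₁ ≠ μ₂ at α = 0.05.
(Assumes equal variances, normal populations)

Pooled variance: s²_p = [31×8² + 21×8²]/(52) = 64.0000
s_p = 8.0000
SE = s_p×√(1/n₁ + 1/n₂) = 8.0000×√(1/32 + 1/22) = 2.2156
t = (x̄₁ - x̄₂)/SE = (62 - 59)/2.2156 = 1.3540
df = 52, t-critical = ±2.007
Decision: fail to reject H₀

Answer: t = 1.3540, fail to reject H₀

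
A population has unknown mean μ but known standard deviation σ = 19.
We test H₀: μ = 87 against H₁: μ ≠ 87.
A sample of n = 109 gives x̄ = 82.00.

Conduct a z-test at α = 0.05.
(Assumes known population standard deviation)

Standard error: SE = σ/√n = 19/√109 = 1.8199
z-statistic: z = (x̄ - μ₀)/SE = (82.00 - 87)/1.8199 = -2.7474
Critical value: ±1.960
p-value = 0.0060
Decision: reject H₀

Answer: z = -2.7474, reject H₀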